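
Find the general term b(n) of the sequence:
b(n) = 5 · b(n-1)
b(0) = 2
Pure geometric recurrence with ratio 5.
By induction b(n) = b(0) · (5)^n = 2 \cdot 5^{n}.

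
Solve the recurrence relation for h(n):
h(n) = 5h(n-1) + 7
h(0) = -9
First-order linear non-homogeneous.
Homogeneous solution: h_h(n) = A·(5)^n.
Try constant particular solution h_p = K: K = 5K + 7 ⇒ K = - \frac{7}{4}.
General: h(n) = A·(5)^n - \frac{7}{4}.
Apply h(0) = -9: A - \frac{7}{4} = -9 ⇒ A = - \frac{29}{4}.
So h(n) = - \frac{29 \cdot 5^{n}}{4} - \frac{7}{4}.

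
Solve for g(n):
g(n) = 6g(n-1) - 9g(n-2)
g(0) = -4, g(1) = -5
Characteristic equation: x² - 6x + 9 = 0, which is (x - (3))².
Repeated root r = 3.
General solution: g(n) = (A + Bn)·(3)^n.
From g(0) = -4: A = -4.
From g(1) = -5: (A + B)·(3) = -5 ⇒ B = \frac{7}{3}.
So g(n) = \left(\frac{7 n}{3} - 4\right) \cdot (3)^n.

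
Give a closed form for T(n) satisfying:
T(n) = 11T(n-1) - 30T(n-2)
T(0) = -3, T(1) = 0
Characteristic equation: x² - 11x + 30 = 0, which factors as (x - (5))(x - (6)) = 0.
Roots r₁ = 5, r₂ = 6 (distinct).
General solution: T(n) = A·(5)^n + B·(6)^n.
From T(0) = -3: A + B = -3.
From T(1) = 0: 5A + 6B = 0.
Solving: A = -18, B = 15.
So T(n) = - 18 \cdot 5^{n} + 15 \cdot 6^{n}.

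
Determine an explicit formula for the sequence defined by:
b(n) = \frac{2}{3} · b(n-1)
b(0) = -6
Pure geometric recurrence with ratio \frac{2}{3}.
By induction b(n) = b(0) · (\frac{2}{3})^n = - 6 \left(\frac{2}{3}\right)^{n}.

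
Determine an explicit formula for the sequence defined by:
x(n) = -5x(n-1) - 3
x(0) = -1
First-order linear non-homogeneous.
Homogeneous solution: x_h(n) = A·(-5)^n.
Try constant particular solution x_p = K: K = -5K - 3 ⇒ K = - \frac{1}{2}.
General: x(n) = A·(-5)^n - \frac{1}{2}.
Apply x(0) = -1: A - \frac{1}{2} = -1 ⇒ A = - \frac{1}{2}.
So x(n) = - \frac{\left(-5\right)^{n}}{2} - \frac{1}{2}.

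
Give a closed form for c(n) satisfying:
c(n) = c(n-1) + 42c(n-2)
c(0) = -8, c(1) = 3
Characteristic equation: x² - x - 42 = 0, which factors as (x - (-6))(x - (7)) = 0.
Roots r₁ = -6, r₂ = 7 (distinct).
General solution: c(n) = A·(-6)^n + B·(7)^n.
From c(0) = -8: A + B = -8.
From c(1) = 3: -6A + 7B = 3.
Solving: A = - \frac{59}{13}, B = - \frac{45}{13}.
So c(n) = - \frac{59 \left(-6\right)^{n}}{13} - \frac{45 \cdot 7^{n}}{13}.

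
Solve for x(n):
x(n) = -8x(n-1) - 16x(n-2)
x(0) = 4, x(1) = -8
Characteristic equation: x² + 8x + 16 = 0, which is (x - (-4))².
Repeated root r = -4.
General solution: x(n) = (A + Bn)·(-4)^n.
From x(0) = 4: A = 4.
From x(1) = -8: (A + B)·(-4) = -8 ⇒ B = -2.
So x(n) = \left(4 - 2 n\right) \cdot (-4)^n.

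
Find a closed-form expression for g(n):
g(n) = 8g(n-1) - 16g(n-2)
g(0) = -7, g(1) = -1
Characteristic equation: x² - 8x + 16 = 0, which is (x - (4))².
Repeated root r = 4.
General solution: g(n) = (A + Bn)·(4)^n.
From g(0) = -7: A = -7.
From g(1) = -1: (A + B)·(4) = -1 ⇒ B = \frac{27}{4}.
So g(n) = \left(\frac{27 n}{4} - 7\right) \cdot (4)^n.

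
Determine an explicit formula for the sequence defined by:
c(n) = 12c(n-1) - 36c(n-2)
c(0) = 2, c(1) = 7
Characteristic equation: x² - 12x + 36 = 0, which is (x - (6))².
Repeated root r = 6.
General solution: c(n) = (A + Bn)·(6)^n.
From c(0) = 2: A = 2.
From c(1) = 7: (A + B)·(6) = 7 ⇒ B = - \frac{5}{6}.
So c(n) = \left(2 - \frac{5 n}{6}\right) \cdot (6)^n.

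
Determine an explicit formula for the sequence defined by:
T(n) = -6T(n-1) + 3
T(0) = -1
First-order linear non-homogeneous.
Homogeneous solution: T_h(n) = A·(-6)^n.
Try constant particular solution T_p = K: K = -6K + 3 ⇒ K = \frac{3}{7}.
General: T(n) = A·(-6)^n + \frac{3}{7}.
Apply T(0) = -1: A + \frac{3}{7} = -1 ⇒ A = - \frac{10}{7}.
So T(n) = \frac{3}{7} - \frac{10 \left(-6\right)^{n}}{7}.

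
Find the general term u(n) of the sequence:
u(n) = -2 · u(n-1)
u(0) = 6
Pure geometric recurrence with ratio -2.
By induction u(n) = u(0) · (-2)^n = 6 \left(-2\right)^{n}.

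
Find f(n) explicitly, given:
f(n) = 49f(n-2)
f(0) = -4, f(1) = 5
Characteristic equation: x² - 49 = 0, which factors as (x - (7))(x - (-7)) = 0.
Roots r₁ = 7, r₂ = -7 (distinct).
General solution: f(n) = A·(7)^n + B·(-7)^n.
From f(0) = -4: A + B = -4.
From f(1) = 5: 7A - 7B = 5.
Solving: A = - \frac{23}{14}, B = - \frac{33}{14}.
So f(n) = - \frac{33 \left(-7\right)^{n}}{14} - \frac{23 \cdot 7^{n}}{14}.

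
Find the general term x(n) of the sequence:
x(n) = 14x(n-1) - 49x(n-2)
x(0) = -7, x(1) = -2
Characteristic equation: x² - 14x + 49 = 0, which is (x - (7))².
Repeated root r = 7.
General solution: x(n) = (A + Bn)·(7)^n.
From x(0) = -7: A = -7.
From x(1) = -2: (A + B)·(7) = -2 ⇒ B = \frac{47}{7}.
So x(n) = \left(\frac{47 n}{7} - 7\right) \cdot (7)^n.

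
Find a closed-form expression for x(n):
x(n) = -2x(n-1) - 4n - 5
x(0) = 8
First-order linear with linear forcing.
Homogeneous solution: x_h(n) = A·(-2)^n.
Try particular x_p(n) = pn + q. Substituting:
  pn + q = -2(p(n-1) + q) - 4n - 5.
Matching the n-coefficient: p = -2p - 4 ⇒ p = - \frac{4}{3}.
Matching constants: q = 2p - 2q - 5 ⇒ q = - \frac{23}{9}.
General: x(n) = A·(-2)^n - \frac{4 n}{3} - \frac{23}{9}.
Apply x(0) = 8: A - \frac{23}{9} = 8 ⇒ A = \frac{95}{9}.
So x(n) = \frac{95 \left(-2\right)^{n}}{9} - \frac{4 n}{3} - \frac{23}{9}.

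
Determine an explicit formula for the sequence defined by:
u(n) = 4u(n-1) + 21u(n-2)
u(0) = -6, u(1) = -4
Characteristic equation: x² - 4x - 21 = 0, which factors as (x - (-3))(x - (7)) = 0.
Roots r₁ = -3, r₂ = 7 (distinct).
General solution: u(n) = A·(-3)^n + B·(7)^n.
From u(0) = -6: A + B = -6.
From u(1) = -4: -3A + 7B = -4.
Solving: A = - \frac{19}{5}, B = - \frac{11}{5}.
So u(n) = - \frac{19 \left(-3\right)^{n}}{5} - \frac{11 \cdot 7^{n}}{5}.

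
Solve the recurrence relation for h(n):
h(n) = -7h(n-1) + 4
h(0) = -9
First-order linear non-homogeneous.
Homogeneous solution: h_h(n) = A·(-7)^n.
Try constant particular solution h_p = K: K = -7K + 4 ⇒ K = \frac{1}{2}.
General: h(n) = A·(-7)^n + \frac{1}{2}.
Apply h(0) = -9: A + \frac{1}{2} = -9 ⇒ A = - \frac{19}{2}.
So h(n) = \frac{1}{2} - \frac{19 \left(-7\right)^{n}}{2}.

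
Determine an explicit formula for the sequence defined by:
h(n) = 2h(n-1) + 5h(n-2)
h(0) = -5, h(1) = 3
Characteristic equation: x² - 2x - 5 = 0.
Discriminant Δ = (2)² + 4·(5) = 24.
Roots r₁,₂ = (2 ± √24)/2, so r₁ = 1 + \sqrt{6}, r₂ = 1 - \sqrt{6}.
General solution: h(n) = A·r₁^n + B·r₂^n.
From the initial conditions, A + B = -5 and r₁A + r₂B = 3.
Since r₁ - r₂ = √24: A = (3 - (-5)r₂)/√24 = - \frac{5}{2} + \frac{2 \sqrt{6}}{3}, and B = -5 - A = - \frac{5}{2} - \frac{2 \sqrt{6}}{3}.
So h(n) = \left(- \frac{5}{2} + \frac{2 \sqrt{6}}{3}\right)\left(1 + \sqrt{6}\right)^n + \left(- \frac{5}{2} - \frac{2 \sqrt{6}}{3}\right)\left(1 - \sqrt{6}\right)^n.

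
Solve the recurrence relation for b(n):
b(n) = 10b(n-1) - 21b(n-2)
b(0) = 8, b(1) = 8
Characteristic equation: x² - 10x + 21 = 0, which factors as (x - (7))(x - (3)) = 0.
Roots r₁ = 7, r₂ = 3 (distinct).
General solution: b(n) = A·(7)^n + B·(3)^n.
From b(0) = 8: A + B = 8.
From b(1) = 8: 7A + 3B = 8.
Solving: A = -4, B = 12.
So b(n) = 12 \cdot 3^{n} - 4 \cdot 7^{n}.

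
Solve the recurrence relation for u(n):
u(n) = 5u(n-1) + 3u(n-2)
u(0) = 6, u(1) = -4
Characteristic equation: x² - 5x - 3 = 0.
Discriminant Δ = (5)² + 4·(3) = 37.
Roots r₁,₂ = (5 ± √37)/2, so r₁ = \frac{5}{2} + \frac{\sqrt{37}}{2}, r₂ = \frac{5}{2} - \frac{\sqrt{37}}{2}.
General solution: u(n) = A·r₁^n + B·r₂^n.
From the initial conditions, A + B = 6 and r₁A + r₂B = -4.
Since r₁ - r₂ = √37: A = (-4 - (6)r₂)/√37 = 3 - \frac{19 \sqrt{37}}{37}, and B = 6 - A = 3 + \frac{19 \sqrt{37}}{37}.
So u(n) = \left(3 - \frac{19 \sqrt{37}}{37}\right)\left(\frac{5}{2} + \frac{\sqrt{37}}{2}\right)^n + \left(3 + \frac{19 \sqrt{37}}{37}\right)\left(\frac{5}{2} - \frac{\sqrt{37}}{2}\right)^n.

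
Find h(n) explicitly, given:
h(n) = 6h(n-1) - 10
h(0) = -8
First-order linear non-homogeneous.
Homogeneous solution: h_h(n) = A·(6)^n.
Try constant particular solution h_p = K: K = 6K - 10 ⇒ K = 2.
General: h(n) = A·(6)^n + 2.
Apply h(0) = -8: A + 2 = -8 ⇒ A = -10.
So h(n) = 2 - 10 \cdot 6^{n}.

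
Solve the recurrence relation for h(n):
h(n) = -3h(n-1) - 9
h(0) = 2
First-order linear non-homogeneous.
Homogeneous solution: h_h(n) = A·(-3)^n.
Try constant particular solution h_p = K: K = -3K - 9 ⇒ K = - \frac{9}{4}.
General: h(n) = A·(-3)^n - \frac{9}{4}.
Apply h(0) = 2: A - \frac{9}{4} = 2 ⇒ A = \frac{17}{4}.
So h(n) = \frac{17 \left(-3\right)^{n}}{4} - \frac{9}{4}.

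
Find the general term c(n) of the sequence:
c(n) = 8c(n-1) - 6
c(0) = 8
First-order linear non-homogeneous.
Homogeneous solution: c_h(n) = A·(8)^n.
Try constant particular solution c_p = K: K = 8K - 6 ⇒ K = \frac{6}{7}.
General: c(n) = A·(8)^n + \frac{6}{7}.
Apply c(0) = 8: A + \frac{6}{7} = 8 ⇒ A = \frac{50}{7}.
So c(n) = \frac{50 \cdot 8^{n}}{7} + \frac{6}{7}.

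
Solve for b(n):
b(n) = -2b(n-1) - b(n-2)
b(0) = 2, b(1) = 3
Characteristic equation: x² + 2x + 1 = 0, which is (x - (-1))².
Repeated root r = -1.
General solution: b(n) = (A + Bn)·(-1)^n.
From b(0) = 2: A = 2.
From b(1) = 3: (A + B)·(-1) = 3 ⇒ B = -5.
So b(n) = \left(2 - 5 n\right) \cdot (-1)^n.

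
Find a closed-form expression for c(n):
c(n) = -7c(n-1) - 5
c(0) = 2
First-order linear non-homogeneous.
Homogeneous solution: c_h(n) = A·(-7)^n.
Try constant particular solution c_p = K: K = -7K - 5 ⇒ K = - \frac{5}{8}.
General: c(n) = A·(-7)^n - \frac{5}{8}.
Apply c(0) = 2: A - \frac{5}{8} = 2 ⇒ A = \frac{21}{8}.
So c(n) = \frac{21 \left(-7\right)^{n}}{8} - \frac{5}{8}.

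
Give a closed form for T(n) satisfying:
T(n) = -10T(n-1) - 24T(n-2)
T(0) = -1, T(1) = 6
Characteristic equation: x² + 10x + 24 = 0, which factors as (x - (-6))(x - (-4)) = 0.
Roots r₁ = -6, r₂ = -4 (distinct).
General solution: T(n) = A·(-6)^n + B·(-4)^n.
From T(0) = -1: A + B = -1.
From T(1) = 6: -6A - 4B = 6.
Solving: A = -1, B = 0.
So T(n) = - \left(-6\right)^{n}.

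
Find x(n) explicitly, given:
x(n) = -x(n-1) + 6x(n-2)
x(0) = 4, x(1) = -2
Characteristic equation: x² + x - 6 = 0, which factors as (x - (-3))(x - (2)) = 0.
Roots r₁ = -3, r₂ = 2 (distinct).
General solution: x(n) = A·(-3)^n + B·(2)^n.
From x(0) = 4: A + B = 4.
From x(1) = -2: -3A + 2B = -2.
Solving: A = 2, B = 2.
So x(n) = 2 \left(-3\right)^{n} + 2 \cdot 2^{n}.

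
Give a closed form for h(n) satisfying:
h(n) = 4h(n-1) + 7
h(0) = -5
First-order linear non-homogeneous.
Homogeneous solution: h_h(n) = A·(4)^n.
Try constant particular solution h_p = K: K = 4K + 7 ⇒ K = - \frac{7}{3}.
General: h(n) = A·(4)^n - \frac{7}{3}.
Apply h(0) = -5: A - \frac{7}{3} = -5 ⇒ A = - \frac{8}{3}.
So h(n) = - \frac{8 \cdot 4^{n}}{3} - \frac{7}{3}.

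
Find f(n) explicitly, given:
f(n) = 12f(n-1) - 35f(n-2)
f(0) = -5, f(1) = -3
Characteristic equation: x² - 12x + 35 = 0, which factors as (x - (5))(x - (7)) = 0.
Roots r₁ = 5, r₂ = 7 (distinct).
General solution: f(n) = A·(5)^n + B·(7)^n.
From f(0) = -5: A + B = -5.
From f(1) = -3: 5A + 7B = -3.
Solving: A = -16, B = 11.
So f(n) = - 16 \cdot 5^{n} + 11 \cdot 7^{n}.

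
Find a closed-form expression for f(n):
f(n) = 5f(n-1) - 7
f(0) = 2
First-order linear non-homogeneous.
Homogeneous solution: f_h(n) = A·(5)^n.
Try constant particular solution f_p = K: K = 5K - 7 ⇒ K = \frac{7}{4}.
General: f(n) = A·(5)^n + \frac{7}{4}.
Apply f(0) = 2: A + \frac{7}{4} = 2 ⇒ A = \frac{1}{4}.
So f(n) = \frac{5^{n}}{4} + \frac{7}{4}.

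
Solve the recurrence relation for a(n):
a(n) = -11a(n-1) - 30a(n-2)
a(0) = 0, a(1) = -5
Characteristic equation: x² + 11x + 30 = 0, which factors as (x - (-6))(x - (-5)) = 0.
Roots r₁ = -6, r₂ = -5 (distinct).
General solution: a(n) = A·(-6)^n + B·(-5)^n.
From a(0) = 0: A + B = 0.
From a(1) = -5: -6A - 5B = -5.
Solving: A = 5, B = -5.
So a(n) = - 5 \left(-5\right)^{n} + 5 \left(-6\right)^{n}.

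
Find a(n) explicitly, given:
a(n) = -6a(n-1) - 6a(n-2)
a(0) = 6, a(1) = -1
Characteristic equation: x² + 6x + 6 = 0.
Discriminant Δ = (-6)² + 4·(-6) = 12.
Roots r₁,₂ = (-6 ± √12)/2, so r₁ = -3 + \sqrt{3}, r₂ = -3 - \sqrt{3}.
General solution: a(n) = A·r₁^n + B·r₂^n.
From the initial conditions, A + B = 6 and r₁A + r₂B = -1.
Since r₁ - r₂ = √12: A = (-1 - (6)r₂)/√12 = 3 + \frac{17 \sqrt{3}}{6}, and B = 6 - A = 3 - \frac{17 \sqrt{3}}{6}.
So a(n) = \left(3 + \frac{17 \sqrt{3}}{6}\right)\left(-3 + \sqrt{3}\right)^n + \left(3 - \frac{17 \sqrt{3}}{6}\right)\left(-3 - \sqrt{3}\right)^n.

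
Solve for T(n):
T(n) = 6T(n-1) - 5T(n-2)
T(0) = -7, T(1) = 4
Characteristic equation: x² - 6x + 5 = 0, which factors as (x - (1))(x - (5)) = 0.
Roots r₁ = 1, r₂ = 5 (distinct).
General solution: T(n) = A·(1)^n + B·(5)^n.
From T(0) = -7: A + B = -7.
From T(1) = 4: A + 5B = 4.
Solving: A = - \frac{39}{4}, B = \frac{11}{4}.
So T(n) = \frac{11 \cdot 5^{n}}{4} - \frac{39}{4}.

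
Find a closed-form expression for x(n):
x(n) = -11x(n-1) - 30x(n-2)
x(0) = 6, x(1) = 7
Characteristic equation: x² + 11x + 30 = 0, which factors as (x - (-6))(x - (-5)) = 0.
Roots r₁ = -6, r₂ = -5 (distinct).
General solution: x(n) = A·(-6)^n + B·(-5)^n.
From x(0) = 6: A + B = 6.
From x(1) = 7: -6A - 5B = 7.
Solving: A = -37, B = 43.
So x(n) = 43 \left(-5\right)^{n} - 37 \left(-6\right)^{n}.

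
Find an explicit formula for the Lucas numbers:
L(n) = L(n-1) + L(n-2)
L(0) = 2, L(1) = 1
This is the Lucas sequence.
Characteristic equation: x² - x - 1 = 0; roots r₁ = \frac{1}{2} + \frac{\sqrt{5}}{2}, r₂ = \frac{1}{2} - \frac{\sqrt{5}}{2}.
General: L(n) = A·r₁^n + B·r₂^n. Solving with L(0)=2, L(1)=1 gives A = 1, B = 1.
So L(n) = 2^{- n} \left(\left(1 - \sqrt{5}\right)^{n} + \left(1 + \sqrt{5}\right)^{n}\right).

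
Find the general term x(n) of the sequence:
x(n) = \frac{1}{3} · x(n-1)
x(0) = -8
Pure geometric recurrence with ratio \frac{1}{3}.
By induction x(n) = x(0) · (\frac{1}{3})^n = - 8 \cdot 3^{- n}.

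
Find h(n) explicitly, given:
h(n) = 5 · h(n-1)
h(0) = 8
Pure geometric recurrence with ratio 5.
By induction h(n) = h(0) · (5)^n = 8 \cdot 5^{n}.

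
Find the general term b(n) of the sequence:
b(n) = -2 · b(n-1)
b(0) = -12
Pure geometric recurrence with ratio -2.
By induction b(n) = b(0) · (-2)^n = - 12 \left(-2\right)^{n}.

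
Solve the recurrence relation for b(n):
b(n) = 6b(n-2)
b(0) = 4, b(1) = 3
Characteristic equation: x² - 6 = 0.
Discriminant Δ = (0)² + 4·(6) = 24.
Roots r₁,₂ = (0 ± √24)/2, so r₁ = \sqrt{6}, r₂ = - \sqrt{6}.
General solution: b(n) = A·r₁^n + B·r₂^n.
From the initial conditions, A + B = 4 and r₁A + r₂B = 3.
Since r₁ - r₂ = √24: A = (3 - (4)r₂)/√24 = \frac{\sqrt{6}}{4} + 2, and B = 4 - A = 2 - \frac{\sqrt{6}}{4}.
So b(n) = \left(\frac{\sqrt{6}}{4} + 2\right)\left(\sqrt{6}\right)^n + \left(2 - \frac{\sqrt{6}}{4}\right)\left(- \sqrt{6}\right)^n.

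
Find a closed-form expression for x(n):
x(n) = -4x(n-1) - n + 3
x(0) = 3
First-order linear with linear forcing.
Homogeneous solution: x_h(n) = A·(-4)^n.
Try particular x_p(n) = pn + q. Substituting:
  pn + q = -4(p(n-1) + q) - n + 3.
Matching the n-coefficient: p = -4p - 1 ⇒ p = - \frac{1}{5}.
Matching constants: q = 4p - 4q + 3 ⇒ q = \frac{11}{25}.
General: x(n) = A·(-4)^n - \frac{n}{5} + \frac{11}{25}.
Apply x(0) = 3: A + \frac{11}{25} = 3 ⇒ A = \frac{64}{25}.
So x(n) = \frac{64 \left(-4\right)^{n}}{25} - \frac{n}{5} + \frac{11}{25}.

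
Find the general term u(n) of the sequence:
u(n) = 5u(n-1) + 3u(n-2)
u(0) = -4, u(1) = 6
Characteristic equation: x² - 5x - 3 = 0.
Discriminant Δ = (5)² + 4·(3) = 37.
Roots r₁,₂ = (5 ± √37)/2, so r₁ = \frac{5}{2} + \frac{\sqrt{37}}{2}, r₂ = \frac{5}{2} - \frac{\sqrt{37}}{2}.
General solution: u(n) = A·r₁^n + B·r₂^n.
From the initial conditions, A + B = -4 and r₁A + r₂B = 6.
Since r₁ - r₂ = √37: A = (6 - (-4)r₂)/√37 = -2 + \frac{16 \sqrt{37}}{37}, and B = -4 - A = - \frac{16 \sqrt{37}}{37} - 2.
So u(n) = \left(-2 + \frac{16 \sqrt{37}}{37}\right)\left(\frac{5}{2} + \frac{\sqrt{37}}{2}\right)^n + \left(- \frac{16 \sqrt{37}}{37} - 2\right)\left(\frac{5}{2} - \frac{\sqrt{37}}{2}\right)^n.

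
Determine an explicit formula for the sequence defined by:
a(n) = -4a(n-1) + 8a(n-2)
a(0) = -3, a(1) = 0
Characteristic equation: x² + 4x - 8 = 0.
Discriminant Δ = (-4)² + 4·(8) = 48.
Roots r₁,₂ = (-4 ± √48)/2, so r₁ = -2 + 2 \sqrt{3}, r₂ = - 2 \sqrt{3} - 2.
General solution: a(n) = A·r₁^n + B·r₂^n.
From the initial conditions, A + B = -3 and r₁A + r₂B = 0.
Since r₁ - r₂ = √48: A = (0 - (-3)r₂)/√48 = - \frac{3}{2} - \frac{\sqrt{3}}{2}, and B = -3 - A = - \frac{3}{2} + \frac{\sqrt{3}}{2}.
So a(n) = \left(- \frac{3}{2} - \frac{\sqrt{3}}{2}\right)\left(-2 + 2 \sqrt{3}\right)^n + \left(- \frac{3}{2} + \frac{\sqrt{3}}{2}\right)\left(- 2 \sqrt{3} - 2\right)^n.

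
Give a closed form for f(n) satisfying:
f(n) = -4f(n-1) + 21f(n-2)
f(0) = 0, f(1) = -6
Characteristic equation: x² + 4x - 21 = 0, which factors as (x - (-7))(x - (3)) = 0.
Roots r₁ = -7, r₂ = 3 (distinct).
General solution: f(n) = A·(-7)^n + B·(3)^n.
From f(0) = 0: A + B = 0.
From f(1) = -6: -7A + 3B = -6.
Solving: A = \frac{3}{5}, B = - \frac{3}{5}.
So f(n) = \frac{3 \left(-7\right)^{n}}{5} - \frac{3 \cdot 3^{n}}{5}.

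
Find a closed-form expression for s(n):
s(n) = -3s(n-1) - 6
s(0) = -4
First-order linear non-homogeneous.
Homogeneous solution: s_h(n) = A·(-3)^n.
Try constant particular solution s_p = K: K = -3K - 6 ⇒ K = - \frac{3}{2}.
General: s(n) = A·(-3)^n - \frac{3}{2}.
Apply s(0) = -4: A - \frac{3}{2} = -4 ⇒ A = - \frac{5}{2}.
So s(n) = - \frac{5 \left(-3\right)^{n}}{2} - \frac{3}{2}.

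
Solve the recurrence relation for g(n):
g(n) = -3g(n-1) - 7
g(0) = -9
First-order linear non-homogeneous.
Homogeneous solution: g_h(n) = A·(-3)^n.
Try constant particular solution g_p = K: K = -3K - 7 ⇒ K = - \frac{7}{4}.
General: g(n) = A·(-3)^n - \frac{7}{4}.
Apply g(0) = -9: A - \frac{7}{4} = -9 ⇒ A = - \frac{29}{4}.
So g(n) = - \frac{29 \left(-3\right)^{n}}{4} - \frac{7}{4}.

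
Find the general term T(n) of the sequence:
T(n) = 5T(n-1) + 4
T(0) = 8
First-order linear non-homogeneous.
Homogeneous solution: T_h(n) = A·(5)^n.
Try constant particular solution T_p = K: K = 5K + 4 ⇒ K = -1.
General: T(n) = A·(5)^n - 1.
Apply T(0) = 8: A - 1 = 8 ⇒ A = 9.
So T(n) = 9 \cdot 5^{n} - 1.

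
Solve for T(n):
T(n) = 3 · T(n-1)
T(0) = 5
Pure geometric recurrence with ratio 3.
By induction T(n) = T(0) · (3)^n = 5 \cdot 3^{n}.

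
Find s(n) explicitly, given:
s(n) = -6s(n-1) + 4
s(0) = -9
First-order linear non-homogeneous.
Homogeneous solution: s_h(n) = A·(-6)^n.
Try constant particular solution s_p = K: K = -6K + 4 ⇒ K = \frac{4}{7}.
General: s(n) = A·(-6)^n + \frac{4}{7}.
Apply s(0) = -9: A + \frac{4}{7} = -9 ⇒ A = - \frac{67}{7}.
So s(n) = \frac{4}{7} - \frac{67 \left(-6\right)^{n}}{7}.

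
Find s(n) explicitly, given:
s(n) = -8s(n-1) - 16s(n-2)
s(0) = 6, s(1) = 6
Characteristic equation: x² + 8x + 16 = 0, which is (x - (-4))².
Repeated root r = -4.
General solution: s(n) = (A + Bn)·(-4)^n.
From s(0) = 6: A = 6.
From s(1) = 6: (A + B)·(-4) = 6 ⇒ B = - \frac{15}{2}.
So s(n) = \left(6 - \frac{15 n}{2}\right) \cdot (-4)^n.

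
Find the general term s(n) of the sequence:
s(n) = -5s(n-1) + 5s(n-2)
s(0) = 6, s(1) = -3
Characteristic equation: x² + 5x - 5 = 0.
Discriminant Δ = (-5)² + 4·(5) = 45.
Roots r₁,₂ = (-5 ± √45)/2, so r₁ = - \frac{5}{2} + \frac{3 \sqrt{5}}{2}, r₂ = - \frac{3 \sqrt{5}}{2} - \frac{5}{2}.
General solution: s(n) = A·r₁^n + B·r₂^n.
From the initial conditions, A + B = 6 and r₁A + r₂B = -3.
Since r₁ - r₂ = √45: A = (-3 - (6)r₂)/√45 = \frac{4 \sqrt{5}}{5} + 3, and B = 6 - A = 3 - \frac{4 \sqrt{5}}{5}.
So s(n) = \left(\frac{4 \sqrt{5}}{5} + 3\right)\left(- \frac{5}{2} + \frac{3 \sqrt{5}}{2}\right)^n + \left(3 - \frac{4 \sqrt{5}}{5}\right)\left(- \frac{3 \sqrt{5}}{2} - \frac{5}{2}\right)^n.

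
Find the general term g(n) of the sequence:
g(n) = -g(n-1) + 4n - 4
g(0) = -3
First-order linear with linear forcing.
Homogeneous solution: g_h(n) = A·(-1)^n.
Try particular g_p(n) = pn + q. Substituting:
  pn + q = -(p(n-1) + q) + 4n - 4.
Matching the n-coefficient: p = -p + 4 ⇒ p = 2.
Matching constants: q = p - q - 4 ⇒ q = -1.
General: g(n) = A·(-1)^n + 2 n - 1.
Apply g(0) = -3: A - 1 = -3 ⇒ A = -2.
So g(n) = - 2 \left(-1\right)^{n} + 2 n - 1.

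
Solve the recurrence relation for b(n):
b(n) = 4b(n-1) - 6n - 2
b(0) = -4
First-order linear with linear forcing.
Homogeneous solution: b_h(n) = A·(4)^n.
Try particular b_p(n) = pn + q. Substituting:
  pn + q = 4(p(n-1) + q) - 6n - 2.
Matching the n-coefficient: p = 4p - 6 ⇒ p = 2.
Matching constants: q = -4p + 4q - 2 ⇒ q = \frac{10}{3}.
General: b(n) = A·(4)^n + 2 n + \frac{10}{3}.
Apply b(0) = -4: A + \frac{10}{3} = -4 ⇒ A = - \frac{22}{3}.
So b(n) = - \frac{22 \cdot 4^{n}}{3} + 2 n + \frac{10}{3}.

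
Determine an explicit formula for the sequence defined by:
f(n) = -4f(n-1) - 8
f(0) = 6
First-order linear non-homogeneous.
Homogeneous solution: f_h(n) = A·(-4)^n.
Try constant particular solution f_p = K: K = -4K - 8 ⇒ K = - \frac{8}{5}.
General: f(n) = A·(-4)^n - \frac{8}{5}.
Apply f(0) = 6: A - \frac{8}{5} = 6 ⇒ A = \frac{38}{5}.
So f(n) = \frac{38 \left(-4\right)^{n}}{5} - \frac{8}{5}.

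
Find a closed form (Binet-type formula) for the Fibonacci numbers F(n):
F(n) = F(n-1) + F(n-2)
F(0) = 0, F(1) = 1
This is the Fibonacci sequence.
Characteristic equation: x² - x - 1 = 0; roots r₁ = \frac{1}{2} + \frac{\sqrt{5}}{2}, r₂ = \frac{1}{2} - \frac{\sqrt{5}}{2}.
General: F(n) = A·r₁^n + B·r₂^n. Solving with F(0)=0, F(1)=1 gives A = \frac{\sqrt{5}}{5}, B = - \frac{\sqrt{5}}{5}.
So F(n) = \frac{2^{- n} \sqrt{5} \left(- \left(1 - \sqrt{5}\right)^{n} + \left(1 + \sqrt{5}\right)^{n}\right)}{5}.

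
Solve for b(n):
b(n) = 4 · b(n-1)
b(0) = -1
Pure geometric recurrence with ratio 4.
By induction b(n) = b(0) · (4)^n = - 4^{n}.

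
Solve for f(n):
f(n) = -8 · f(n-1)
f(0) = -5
Pure geometric recurrence with ratio -8.
By induction f(n) = f(0) · (-8)^n = - 5 \left(-8\right)^{n}.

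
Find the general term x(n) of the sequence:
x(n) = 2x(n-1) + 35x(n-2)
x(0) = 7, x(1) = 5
Characteristic equation: x² - 2x - 35 = 0, which factors as (x - (7))(x - (-5)) = 0.
Roots r₁ = 7, r₂ = -5 (distinct).
General solution: x(n) = A·(7)^n + B·(-5)^n.
From x(0) = 7: A + B = 7.
From x(1) = 5: 7A - 5B = 5.
Solving: A = \frac{10}{3}, B = \frac{11}{3}.
So x(n) = \frac{11 \left(-5\right)^{n}}{3} + \frac{10 \cdot 7^{n}}{3}.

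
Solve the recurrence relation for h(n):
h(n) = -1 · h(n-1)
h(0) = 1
Pure geometric recurrence with ratio -1.
By induction h(n) = h(0) · (-1)^n = \left(-1\right)^{n}.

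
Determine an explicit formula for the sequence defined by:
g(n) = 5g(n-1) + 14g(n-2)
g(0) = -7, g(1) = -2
Characteristic equation: x² - 5x - 14 = 0, which factors as (x - (7))(x - (-2)) = 0.
Roots r₁ = 7, r₂ = -2 (distinct).
General solution: g(n) = A·(7)^n + B·(-2)^n.
From g(0) = -7: A + B = -7.
From g(1) = -2: 7A - 2B = -2.
Solving: A = - \frac{16}{9}, B = - \frac{47}{9}.
So g(n) = - \frac{47 \left(-2\right)^{n}}{9} - \frac{16 \cdot 7^{n}}{9}.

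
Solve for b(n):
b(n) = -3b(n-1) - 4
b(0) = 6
First-order linear non-homogeneous.
Homogeneous solution: b_h(n) = A·(-3)^n.
Try constant particular solution b_p = K: K = -3K - 4 ⇒ K = -1.
General: b(n) = A·(-3)^n - 1.
Apply b(0) = 6: A - 1 = 6 ⇒ A = 7.
So b(n) = 7 \left(-3\right)^{n} - 1.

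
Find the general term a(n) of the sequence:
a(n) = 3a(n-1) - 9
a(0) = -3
First-order linear non-homogeneous.
Homogeneous solution: a_h(n) = A·(3)^n.
Try constant particular solution a_p = K: K = 3K - 9 ⇒ K = \frac{9}{2}.
General: a(n) = A·(3)^n + \frac{9}{2}.
Apply a(0) = -3: A + \frac{9}{2} = -3 ⇒ A = - \frac{15}{2}.
So a(n) = \frac{9}{2} - \frac{15 \cdot 3^{n}}{2}.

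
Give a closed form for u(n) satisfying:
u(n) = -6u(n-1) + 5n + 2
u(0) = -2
First-order linear with linear forcing.
Homogeneous solution: u_h(n) = A·(-6)^n.
Try particular u_p(n) = pn + q. Substituting:
  pn + q = -6(p(n-1) + q) + 5n + 2.
Matching the n-coefficient: p = -6p + 5 ⇒ p = \frac{5}{7}.
Matching constants: q = 6p - 6q + 2 ⇒ q = \frac{44}{49}.
General: u(n) = A·(-6)^n + \frac{5 n}{7} + \frac{44}{49}.
Apply u(0) = -2: A + \frac{44}{49} = -2 ⇒ A = - \frac{142}{49}.
So u(n) = - \frac{142 \left(-6\right)^{n}}{49} + \frac{5 n}{7} + \frac{44}{49}.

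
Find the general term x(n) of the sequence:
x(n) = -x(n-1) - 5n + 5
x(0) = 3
First-order linear with linear forcing.
Homogeneous solution: x_h(n) = A·(-1)^n.
Try particular x_p(n) = pn + q. Substituting:
  pn + q = -(p(n-1) + q) - 5n + 5.
Matching the n-coefficient: p = -p - 5 ⇒ p = - \frac{5}{2}.
Matching constants: q = p - q + 5 ⇒ q = \frac{5}{4}.
General: x(n) = A·(-1)^n - \frac{5 n}{2} + \frac{5}{4}.
Apply x(0) = 3: A + \frac{5}{4} = 3 ⇒ A = \frac{7}{4}.
So x(n) = \frac{7 \left(-1\right)^{n}}{4} - \frac{5 n}{2} + \frac{5}{4}.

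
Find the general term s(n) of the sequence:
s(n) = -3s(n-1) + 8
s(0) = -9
First-order linear non-homogeneous.
Homogeneous solution: s_h(n) = A·(-3)^n.
Try constant particular solution s_p = K: K = -3K + 8 ⇒ K = 2.
General: s(n) = A·(-3)^n + 2.
Apply s(0) = -9: A + 2 = -9 ⇒ A = -11.
So s(n) = 2 - 11 \left(-3\right)^{n}.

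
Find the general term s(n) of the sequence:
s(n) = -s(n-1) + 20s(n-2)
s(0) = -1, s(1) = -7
Characteristic equation: x² + x - 20 = 0, which factors as (x - (4))(x - (-5)) = 0.
Roots r₁ = 4, r₂ = -5 (distinct).
General solution: s(n) = A·(4)^n + B·(-5)^n.
From s(0) = -1: A + B = -1.
From s(1) = -7: 4A - 5B = -7.
Solving: A = - \frac{4}{3}, B = \frac{1}{3}.
So s(n) = \frac{\left(-5\right)^{n}}{3} - \frac{4 \cdot 4^{n}}{3}.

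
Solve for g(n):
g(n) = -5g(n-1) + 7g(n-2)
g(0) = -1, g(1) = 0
Characteristic equation: x² + 5x - 7 = 0.
Discriminant Δ = (-5)² + 4·(7) = 53.
Roots r₁,₂ = (-5 ± √53)/2, so r₁ = - \frac{5}{2} + \frac{\sqrt{53}}{2}, r₂ = - \frac{\sqrt{53}}{2} - \frac{5}{2}.
General solution: g(n) = A·r₁^n + B·r₂^n.
From the initial conditions, A + B = -1 and r₁A + r₂B = 0.
Since r₁ - r₂ = √53: A = (0 - (-1)r₂)/√53 = - \frac{1}{2} - \frac{5 \sqrt{53}}{106}, and B = -1 - A = - \frac{1}{2} + \frac{5 \sqrt{53}}{106}.
So g(n) = \left(- \frac{1}{2} - \frac{5 \sqrt{53}}{106}\right)\left(- \frac{5}{2} + \frac{\sqrt{53}}{2}\right)^n + \left(- \frac{1}{2} + \frac{5 \sqrt{53}}{106}\right)\left(- \frac{\sqrt{53}}{2} - \frac{5}{2}\right)^n.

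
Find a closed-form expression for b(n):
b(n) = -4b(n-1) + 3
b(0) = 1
First-order linear non-homogeneous.
Homogeneous solution: b_h(n) = A·(-4)^n.
Try constant particular solution b_p = K: K = -4K + 3 ⇒ K = \frac{3}{5}.
General: b(n) = A·(-4)^n + \frac{3}{5}.
Apply b(0) = 1: A + \frac{3}{5} = 1 ⇒ A = \frac{2}{5}.
So b(n) = \frac{2 \left(-4\right)^{n}}{5} + \frac{3}{5}.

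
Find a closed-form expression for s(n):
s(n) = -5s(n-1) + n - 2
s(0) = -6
First-order linear with linear forcing.
Homogeneous solution: s_h(n) = A·(-5)^n.
Try particular s_p(n) = pn + q. Substituting:
  pn + q = -5(p(n-1) + q) + n - 2.
Matching the n-coefficient: p = -5p + 1 ⇒ p = \frac{1}{6}.
Matching constants: q = 5p - 5q - 2 ⇒ q = - \frac{7}{36}.
General: s(n) = A·(-5)^n + \frac{n}{6} - \frac{7}{36}.
Apply s(0) = -6: A - \frac{7}{36} = -6 ⇒ A = - \frac{209}{36}.
So s(n) = - \frac{209 \left(-5\right)^{n}}{36} + \frac{n}{6} - \frac{7}{36}.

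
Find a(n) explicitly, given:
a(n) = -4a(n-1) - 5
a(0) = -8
First-order linear non-homogeneous.
Homogeneous solution: a_h(n) = A·(-4)^n.
Try constant particular solution a_p = K: K = -4K - 5 ⇒ K = -1.
General: a(n) = A·(-4)^n - 1.
Apply a(0) = -8: A - 1 = -8 ⇒ A = -7.
So a(n) = - 7 \left(-4\right)^{n} - 1.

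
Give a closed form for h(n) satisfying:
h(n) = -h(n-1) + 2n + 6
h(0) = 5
First-order linear with linear forcing.
Homogeneous solution: h_h(n) = A·(-1)^n.
Try particular h_p(n) = pn + q. Substituting:
  pn + q = -(p(n-1) + q) + 2n + 6.
Matching the n-coefficient: p = -p + 2 ⇒ p = 1.
Matching constants: q = p - q + 6 ⇒ q = \frac{7}{2}.
General: h(n) = A·(-1)^n + n + \frac{7}{2}.
Apply h(0) = 5: A + \frac{7}{2} = 5 ⇒ A = \frac{3}{2}.
So h(n) = \frac{3 \left(-1\right)^{n}}{2} + n + \frac{7}{2}.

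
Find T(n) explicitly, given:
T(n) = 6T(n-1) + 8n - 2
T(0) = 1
First-order linear with linear forcing.
Homogeneous solution: T_h(n) = A·(6)^n.
Try particular T_p(n) = pn + q. Substituting:
  pn + q = 6(p(n-1) + q) + 8n - 2.
Matching the n-coefficient: p = 6p + 8 ⇒ p = - \frac{8}{5}.
Matching constants: q = -6p + 6q - 2 ⇒ q = - \frac{38}{25}.
General: T(n) = A·(6)^n - \frac{8 n}{5} - \frac{38}{25}.
Apply T(0) = 1: A - \frac{38}{25} = 1 ⇒ A = \frac{63}{25}.
So T(n) = \frac{63 \cdot 6^{n}}{25} - \frac{8 n}{5} - \frac{38}{25}.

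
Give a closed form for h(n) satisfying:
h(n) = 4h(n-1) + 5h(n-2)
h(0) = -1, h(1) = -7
Characteristic equation: x² - 4x - 5 = 0, which factors as (x - (-1))(x - (5)) = 0.
Roots r₁ = -1, r₂ = 5 (distinct).
General solution: h(n) = A·(-1)^n + B·(5)^n.
From h(0) = -1: A + B = -1.
From h(1) = -7: -A + 5B = -7.
Solving: A = \frac{1}{3}, B = - \frac{4}{3}.
So h(n) = \frac{\left(-1\right)^{n}}{3} - \frac{4 \cdot 5^{n}}{3}.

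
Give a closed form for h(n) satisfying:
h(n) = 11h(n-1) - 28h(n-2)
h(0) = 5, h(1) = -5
Characteristic equation: x² - 11x + 28 = 0, which factors as (x - (4))(x - (7)) = 0.
Roots r₁ = 4, r₂ = 7 (distinct).
General solution: h(n) = A·(4)^n + B·(7)^n.
From h(0) = 5: A + B = 5.
From h(1) = -5: 4A + 7B = -5.
Solving: A = \frac{40}{3}, B = - \frac{25}{3}.
So h(n) = \frac{40 \cdot 4^{n}}{3} - \frac{25 \cdot 7^{n}}{3}.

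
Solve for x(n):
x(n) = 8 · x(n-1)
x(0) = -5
Pure geometric recurrence with ratio 8.
By induction x(n) = x(0) · (8)^n = - 5 \cdot 8^{n}.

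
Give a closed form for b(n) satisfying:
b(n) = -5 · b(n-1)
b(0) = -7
Pure geometric recurrence with ratio -5.
By induction b(n) = b(0) · (-5)^n = - 7 \left(-5\right)^{n}.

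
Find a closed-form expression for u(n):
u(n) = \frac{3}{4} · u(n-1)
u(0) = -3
Pure geometric recurrence with ratio \frac{3}{4}.
By induction u(n) = u(0) · (\frac{3}{4})^n = - 3 \left(\frac{3}{4}\right)^{n}.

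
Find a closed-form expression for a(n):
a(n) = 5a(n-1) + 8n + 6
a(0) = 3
First-order linear with linear forcing.
Homogeneous solution: a_h(n) = A·(5)^n.
Try particular a_p(n) = pn + q. Substituting:
  pn + q = 5(p(n-1) + q) + 8n + 6.
Matching the n-coefficient: p = 5p + 8 ⇒ p = -2.
Matching constants: q = -5p + 5q + 6 ⇒ q = -4.
General: a(n) = A·(5)^n - 2 n - 4.
Apply a(0) = 3: A - 4 = 3 ⇒ A = 7.
So a(n) = 7 \cdot 5^{n} - 2 n - 4.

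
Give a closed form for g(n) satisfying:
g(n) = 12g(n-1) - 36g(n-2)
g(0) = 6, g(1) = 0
Characteristic equation: x² - 12x + 36 = 0, which is (x - (6))².
Repeated root r = 6.
General solution: g(n) = (A + Bn)·(6)^n.
From g(0) = 6: A = 6.
From g(1) = 0: (A + B)·(6) = 0 ⇒ B = -6.
So g(n) = \left(6 - 6 n\right) \cdot (6)^n.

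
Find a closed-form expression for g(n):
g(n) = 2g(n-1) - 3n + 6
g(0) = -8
First-order linear with linear forcing.
Homogeneous solution: g_h(n) = A·(2)^n.
Try particular g_p(n) = pn + q. Substituting:
  pn + q = 2(p(n-1) + q) - 3n + 6.
Matching the n-coefficient: p = 2p - 3 ⇒ p = 3.
Matching constants: q = -2p + 2q + 6 ⇒ q = 0.
General: g(n) = A·(2)^n + 3 n + 0.
Apply g(0) = -8: A + 0 = -8 ⇒ A = -8.
So g(n) = - 8 \cdot 2^{n} + 3 n.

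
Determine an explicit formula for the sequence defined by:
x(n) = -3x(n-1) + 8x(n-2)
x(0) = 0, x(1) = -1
Characteristic equation: x² + 3x - 8 = 0.
Discriminant Δ = (-3)² + 4·(8) = 41.
Roots r₁,₂ = (-3 ± √41)/2, so r₁ = - \frac{3}{2} + \frac{\sqrt{41}}{2}, r₂ = - \frac{\sqrt{41}}{2} - \frac{3}{2}.
General solution: x(n) = A·r₁^n + B·r₂^n.
From the initial conditions, A + B = 0 and r₁A + r₂B = -1.
Since r₁ - r₂ = √41: A = (-1 - (0)r₂)/√41 = - \frac{\sqrt{41}}{41}, and B = 0 - A = \frac{\sqrt{41}}{41}.
So x(n) = \left(- \frac{\sqrt{41}}{41}\right)\left(- \frac{3}{2} + \frac{\sqrt{41}}{2}\right)^n + \left(\frac{\sqrt{41}}{41}\right)\left(- \frac{\sqrt{41}}{2} - \frac{3}{2}\right)^n.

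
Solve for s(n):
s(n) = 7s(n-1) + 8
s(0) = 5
First-order linear non-homogeneous.
Homogeneous solution: s_h(n) = A·(7)^n.
Try constant particular solution s_p = K: K = 7K + 8 ⇒ K = - \frac{4}{3}.
General: s(n) = A·(7)^n - \frac{4}{3}.
Apply s(0) = 5: A - \frac{4}{3} = 5 ⇒ A = \frac{19}{3}.
So s(n) = \frac{19 \cdot 7^{n}}{3} - \frac{4}{3}.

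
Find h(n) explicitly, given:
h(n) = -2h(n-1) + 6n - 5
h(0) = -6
First-order linear with linear forcing.
Homogeneous solution: h_h(n) = A·(-2)^n.
Try particular h_p(n) = pn + q. Substituting:
  pn + q = -2(p(n-1) + q) + 6n - 5.
Matching the n-coefficient: p = -2p + 6 ⇒ p = 2.
Matching constants: q = 2p - 2q - 5 ⇒ q = - \frac{1}{3}.
General: h(n) = A·(-2)^n + 2 n - \frac{1}{3}.
Apply h(0) = -6: A - \frac{1}{3} = -6 ⇒ A = - \frac{17}{3}.
So h(n) = - \frac{17 \left(-2\right)^{n}}{3} + 2 n - \frac{1}{3}.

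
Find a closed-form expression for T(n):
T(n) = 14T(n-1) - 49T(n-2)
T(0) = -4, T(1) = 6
Characteristic equation: x² - 14x + 49 = 0, which is (x - (7))².
Repeated root r = 7.
General solution: T(n) = (A + Bn)·(7)^n.
From T(0) = -4: A = -4.
From T(1) = 6: (A + B)·(7) = 6 ⇒ B = \frac{34}{7}.
So T(n) = \left(\frac{34 n}{7} - 4\right) \cdot (7)^n.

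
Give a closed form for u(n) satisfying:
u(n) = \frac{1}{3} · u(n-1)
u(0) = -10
Pure geometric recurrence with ratio \frac{1}{3}.
By induction u(n) = u(0) · (\frac{1}{3})^n = - 10 \cdot 3^{- n}.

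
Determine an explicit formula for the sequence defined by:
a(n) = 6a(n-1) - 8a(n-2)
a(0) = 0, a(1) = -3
Characteristic equation: x² - 6x + 8 = 0, which factors as (x - (4))(x - (2)) = 0.
Roots r₁ = 4, r₂ = 2 (distinct).
General solution: a(n) = A·(4)^n + B·(2)^n.
From a(0) = 0: A + B = 0.
From a(1) = -3: 4A + 2B = -3.
Solving: A = - \frac{3}{2}, B = \frac{3}{2}.
So a(n) = \frac{3 \cdot 2^{n}}{2} - \frac{3 \cdot 4^{n}}{2}.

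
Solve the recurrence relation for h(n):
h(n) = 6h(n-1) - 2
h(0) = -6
First-order linear non-homogeneous.
Homogeneous solution: h_h(n) = A·(6)^n.
Try constant particular solution h_p = K: K = 6K - 2 ⇒ K = \frac{2}{5}.
General: h(n) = A·(6)^n + \frac{2}{5}.
Apply h(0) = -6: A + \frac{2}{5} = -6 ⇒ A = - \frac{32}{5}.
So h(n) = \frac{2}{5} - \frac{32 \cdot 6^{n}}{5}.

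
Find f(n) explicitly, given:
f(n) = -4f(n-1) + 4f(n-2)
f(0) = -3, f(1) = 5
Characteristic equation: x² + 4x - 4 = 0.
Discriminant Δ = (-4)² + 4·(4) = 32.
Roots r₁,₂ = (-4 ± √32)/2, so r₁ = -2 + 2 \sqrt{2}, r₂ = - 2 \sqrt{2} - 2.
General solution: f(n) = A·r₁^n + B·r₂^n.
From the initial conditions, A + B = -3 and r₁A + r₂B = 5.
Since r₁ - r₂ = √32: A = (5 - (-3)r₂)/√32 = - \frac{3}{2} - \frac{\sqrt{2}}{8}, and B = -3 - A = - \frac{3}{2} + \frac{\sqrt{2}}{8}.
So f(n) = \left(- \frac{3}{2} - \frac{\sqrt{2}}{8}\right)\left(-2 + 2 \sqrt{2}\right)^n + \left(- \frac{3}{2} + \frac{\sqrt{2}}{8}\right)\left(- 2 \sqrt{2} - 2\right)^n.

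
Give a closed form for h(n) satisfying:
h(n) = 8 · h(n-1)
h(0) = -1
Pure geometric recurrence with ratio 8.
By induction h(n) = h(0) · (8)^n = - 8^{n}.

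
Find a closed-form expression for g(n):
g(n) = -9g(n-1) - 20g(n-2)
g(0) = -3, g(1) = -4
Characteristic equation: x² + 9x + 20 = 0, which factors as (x - (-4))(x - (-5)) = 0.
Roots r₁ = -4, r₂ = -5 (distinct).
General solution: g(n) = A·(-4)^n + B·(-5)^n.
From g(0) = -3: A + B = -3.
From g(1) = -4: -4A - 5B = -4.
Solving: A = -19, B = 16.
So g(n) = - 19 \left(-4\right)^{n} + 16 \left(-5\right)^{n}.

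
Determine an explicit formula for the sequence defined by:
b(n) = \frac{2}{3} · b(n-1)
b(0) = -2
Pure geometric recurrence with ratio \frac{2}{3}.
By induction b(n) = b(0) · (\frac{2}{3})^n = - 2 \left(\frac{2}{3}\right)^{n}.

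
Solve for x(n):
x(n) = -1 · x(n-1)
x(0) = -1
Pure geometric recurrence with ratio -1.
By induction x(n) = x(0) · (-1)^n = - \left(-1\right)^{n}.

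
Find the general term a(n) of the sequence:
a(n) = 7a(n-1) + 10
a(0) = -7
First-order linear non-homogeneous.
Homogeneous solution: a_h(n) = A·(7)^n.
Try constant particular solution a_p = K: K = 7K + 10 ⇒ K = - \frac{5}{3}.
General: a(n) = A·(7)^n - \frac{5}{3}.
Apply a(0) = -7: A - \frac{5}{3} = -7 ⇒ A = - \frac{16}{3}.
So a(n) = - \frac{16 \cdot 7^{n}}{3} - \frac{5}{3}.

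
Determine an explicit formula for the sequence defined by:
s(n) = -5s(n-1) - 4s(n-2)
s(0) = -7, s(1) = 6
Characteristic equation: x² + 5x + 4 = 0, which factors as (x - (-4))(x - (-1)) = 0.
Roots r₁ = -4, r₂ = -1 (distinct).
General solution: s(n) = A·(-4)^n + B·(-1)^n.
From s(0) = -7: A + B = -7.
From s(1) = 6: -4A - B = 6.
Solving: A = \frac{1}{3}, B = - \frac{22}{3}.
So s(n) = - \frac{22 \left(-1\right)^{n}}{3} + \frac{\left(-4\right)^{n}}{3}.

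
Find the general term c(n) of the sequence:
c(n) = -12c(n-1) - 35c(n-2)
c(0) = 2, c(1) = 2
Characteristic equation: x² + 12x + 35 = 0, which factors as (x - (-5))(x - (-7)) = 0.
Roots r₁ = -5, r₂ = -7 (distinct).
General solution: c(n) = A·(-5)^n + B·(-7)^n.
From c(0) = 2: A + B = 2.
From c(1) = 2: -5A - 7B = 2.
Solving: A = 8, B = -6.
So c(n) = 8 \left(-5\right)^{n} - 6 \left(-7\right)^{n}.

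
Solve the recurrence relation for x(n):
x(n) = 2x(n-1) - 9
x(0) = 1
First-order linear non-homogeneous.
Homogeneous solution: x_h(n) = A·(2)^n.
Try constant particular solution x_p = K: K = 2K - 9 ⇒ K = 9.
General: x(n) = A·(2)^n + 9.
Apply x(0) = 1: A + 9 = 1 ⇒ A = -8.
So x(n) = 9 - 8 \cdot 2^{n}.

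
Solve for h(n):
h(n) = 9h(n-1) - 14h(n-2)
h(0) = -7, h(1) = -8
Characteristic equation: x² - 9x + 14 = 0, which factors as (x - (2))(x - (7)) = 0.
Roots r₁ = 2, r₂ = 7 (distinct).
General solution: h(n) = A·(2)^n + B·(7)^n.
From h(0) = -7: A + B = -7.
From h(1) = -8: 2A + 7B = -8.
Solving: A = - \frac{41}{5}, B = \frac{6}{5}.
So h(n) = - \frac{41 \cdot 2^{n}}{5} + \frac{6 \cdot 7^{n}}{5}.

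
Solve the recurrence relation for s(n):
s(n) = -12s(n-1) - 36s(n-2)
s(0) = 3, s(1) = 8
Characteristic equation: x² + 12x + 36 = 0, which is (x - (-6))².
Repeated root r = -6.
General solution: s(n) = (A + Bn)·(-6)^n.
From s(0) = 3: A = 3.
From s(1) = 8: (A + B)·(-6) = 8 ⇒ B = - \frac{13}{3}.
So s(n) = \left(3 - \frac{13 n}{3}\right) \cdot (-6)^n.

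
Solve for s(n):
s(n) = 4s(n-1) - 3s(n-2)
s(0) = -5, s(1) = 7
Characteristic equation: x² - 4x + 3 = 0, which factors as (x - (1))(x - (3)) = 0.
Roots r₁ = 1, r₂ = 3 (distinct).
General solution: s(n) = A·(1)^n + B·(3)^n.
From s(0) = -5: A + B = -5.
From s(1) = 7: A + 3B = 7.
Solving: A = -11, B = 6.
So s(n) = 6 \cdot 3^{n} - 11.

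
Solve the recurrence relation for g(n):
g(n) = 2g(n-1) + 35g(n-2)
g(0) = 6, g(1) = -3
Characteristic equation: x² - 2x - 35 = 0, which factors as (x - (-5))(x - (7)) = 0.
Roots r₁ = -5, r₂ = 7 (distinct).
General solution: g(n) = A·(-5)^n + B·(7)^n.
From g(0) = 6: A + B = 6.
From g(1) = -3: -5A + 7B = -3.
Solving: A = \frac{15}{4}, B = \frac{9}{4}.
So g(n) = \frac{15 \left(-5\right)^{n}}{4} + \frac{9 \cdot 7^{n}}{4}.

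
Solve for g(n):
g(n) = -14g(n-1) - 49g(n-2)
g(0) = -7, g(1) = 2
Characteristic equation: x² + 14x + 49 = 0, which is (x - (-7))².
Repeated root r = -7.
General solution: g(n) = (A + Bn)·(-7)^n.
From g(0) = -7: A = -7.
From g(1) = 2: (A + B)·(-7) = 2 ⇒ B = \frac{47}{7}.
So g(n) = \left(\frac{47 n}{7} - 7\right) \cdot (-7)^n.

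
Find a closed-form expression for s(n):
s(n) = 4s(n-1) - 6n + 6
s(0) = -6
First-order linear with linear forcing.
Homogeneous solution: s_h(n) = A·(4)^n.
Try particular s_p(n) = pn + q. Substituting:
  pn + q = 4(p(n-1) + q) - 6n + 6.
Matching the n-coefficient: p = 4p - 6 ⇒ p = 2.
Matching constants: q = -4p + 4q + 6 ⇒ q = \frac{2}{3}.
General: s(n) = A·(4)^n + 2 n + \frac{2}{3}.
Apply s(0) = -6: A + \frac{2}{3} = -6 ⇒ A = - \frac{20}{3}.
So s(n) = - \frac{20 \cdot 4^{n}}{3} + 2 n + \frac{2}{3}.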